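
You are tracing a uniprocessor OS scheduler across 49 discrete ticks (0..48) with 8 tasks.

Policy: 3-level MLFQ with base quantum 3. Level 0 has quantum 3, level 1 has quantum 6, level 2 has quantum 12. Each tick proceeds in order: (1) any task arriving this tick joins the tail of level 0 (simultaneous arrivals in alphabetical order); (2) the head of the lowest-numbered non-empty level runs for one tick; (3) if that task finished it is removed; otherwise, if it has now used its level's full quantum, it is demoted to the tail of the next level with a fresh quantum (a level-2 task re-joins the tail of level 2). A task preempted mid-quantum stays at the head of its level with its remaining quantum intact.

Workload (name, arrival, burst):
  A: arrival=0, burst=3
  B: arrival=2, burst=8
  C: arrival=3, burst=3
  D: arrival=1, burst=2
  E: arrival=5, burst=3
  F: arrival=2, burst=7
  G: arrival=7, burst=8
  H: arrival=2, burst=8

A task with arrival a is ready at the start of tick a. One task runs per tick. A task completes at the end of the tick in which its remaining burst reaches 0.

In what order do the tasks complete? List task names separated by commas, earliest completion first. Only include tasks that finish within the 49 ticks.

t=0: L0/L1/L2 = A/-/- → run A
t=1: L0/L1/L2 = AD/-/- → run A
t=2: L0/L1/L2 = ADBFH/-/- → run A
t=3: L0/L1/L2 = DBFHC/-/- → run D
t=4: L0/L1/L2 = DBFHC/-/- → run D
t=5: L0/L1/L2 = BFHCE/-/- → run B
t=6: L0/L1/L2 = BFHCE/-/- → run B
t=7: L0/L1/L2 = BFHCEG/-/- → run B
t=8: L0/L1/L2 = FHCEG/B/- → run F
t=9: L0/L1/L2 = FHCEG/B/- → run F
t=10: L0/L1/L2 = FHCEG/B/- → run F
t=11: L0/L1/L2 = HCEG/BF/- → run H
t=12: L0/L1/L2 = HCEG/BF/- → run H
t=13: L0/L1/L2 = HCEG/BF/- → run H
t=14: L0/L1/L2 = CEG/BFH/- → run C
t=15: L0/L1/L2 = CEG/BFH/- → run C
t=16: L0/L1/L2 = CEG/BFH/- → run C
t=17: L0/L1/L2 = EG/BFH/- → run E
t=18: L0/L1/L2 = EG/BFH/- → run E
t=19: L0/L1/L2 = EG/BFH/- → run E
t=20: L0/L1/L2 = G/BFH/- → run G
t=21: L0/L1/L2 = G/BFH/- → run G
t=22: L0/L1/L2 = G/BFH/- → run G
t=23: L0/L1/L2 = -/BFHG/- → run B
t=24: L0/L1/L2 = -/BFHG/- → run B
t=25: L0/L1/L2 = -/BFHG/- → run B
t=26: L0/L1/L2 = -/BFHG/- → run B
t=27: L0/L1/L2 = -/BFHG/- → run B
t=28: L0/L1/L2 = -/FHG/- → run F
t=29: L0/L1/L2 = -/FHG/- → run F
t=30: L0/L1/L2 = -/FHG/- → run F
t=31: L0/L1/L2 = -/FHG/- → run F
t=32: L0/L1/L2 = -/HG/- → run H
t=33: L0/L1/L2 = -/HG/- → run H
t=34: L0/L1/L2 = -/HG/- → run H
t=35: L0/L1/L2 = -/HG/- → run H
t=36: L0/L1/L2 = -/HG/- → run H
t=37: L0/L1/L2 = -/G/- → run G
t=38: L0/L1/L2 = -/G/- → run G
t=39: L0/L1/L2 = -/G/- → run G
t=40: L0/L1/L2 = -/G/- → run G
t=41: L0/L1/L2 = -/G/- → run G
t=42: (idle)
t=43: (idle)
t=44: (idle)
t=45: (idle)
t=46: (idle)
t=47: (idle)
t=48: (idle)

completion order = A, D, C, E, B, F, H, G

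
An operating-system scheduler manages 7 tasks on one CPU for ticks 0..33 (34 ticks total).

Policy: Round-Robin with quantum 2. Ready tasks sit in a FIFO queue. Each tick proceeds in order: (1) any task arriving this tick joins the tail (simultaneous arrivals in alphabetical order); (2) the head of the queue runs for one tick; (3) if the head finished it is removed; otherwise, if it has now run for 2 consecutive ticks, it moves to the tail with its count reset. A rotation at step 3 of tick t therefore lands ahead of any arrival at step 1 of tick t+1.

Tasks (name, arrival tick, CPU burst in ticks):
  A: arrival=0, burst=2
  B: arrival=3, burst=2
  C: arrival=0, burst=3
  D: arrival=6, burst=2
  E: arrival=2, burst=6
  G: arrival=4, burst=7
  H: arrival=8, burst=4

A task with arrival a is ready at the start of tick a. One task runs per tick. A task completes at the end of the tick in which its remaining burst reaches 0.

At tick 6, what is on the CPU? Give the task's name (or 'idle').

t=0: queue=[A,C] q_used=0 → run A
t=1: queue=[A,C] q_used=1 → run A
t=2: queue=[C,E] q_used=0 → run C
t=3: queue=[C,E,B] q_used=1 → run C
t=4: queue=[E,B,C,G] q_used=0 → run E
t=5: queue=[E,B,C,G] q_used=1 → run E
t=6: queue=[B,C,G,E,D] q_used=0 → run B
t=7: queue=[B,C,G,E,D] q_used=1 → run B
t=8: queue=[C,G,E,D,H] q_used=0 → run C
t=9: queue=[G,E,D,H] q_used=0 → run G
t=10: queue=[G,E,D,H] q_used=1 → run G
t=11: queue=[E,D,H,G] q_used=0 → run E
t=12: queue=[E,D,H,G] q_used=1 → run E
t=13: queue=[D,H,G,E] q_used=0 → run D
t=14: queue=[D,H,G,E] q_used=1 → run D
t=15: queue=[H,G,E] q_used=0 → run H
t=16: queue=[H,G,E] q_used=1 → run H
t=17: queue=[G,E,H] q_used=0 → run G
t=18: queue=[G,E,H] q_used=1 → run G
t=19: queue=[E,H,G] q_used=0 → run E
t=20: queue=[E,H,G] q_used=1 → run E
t=21: queue=[H,G] q_used=0 → run H
t=22: queue=[H,G] q_used=1 → run H
t=23: queue=[G] q_used=0 → run G
t=24: queue=[G] q_used=1 → run G
t=25: queue=[G] q_used=0 → run G
t=26: (idle)
t=27: (idle)
t=28: (idle)
t=29: (idle)
t=30: (idle)
t=31: (idle)
t=32: (idle)
t=33: (idle)

running at tick 6 = B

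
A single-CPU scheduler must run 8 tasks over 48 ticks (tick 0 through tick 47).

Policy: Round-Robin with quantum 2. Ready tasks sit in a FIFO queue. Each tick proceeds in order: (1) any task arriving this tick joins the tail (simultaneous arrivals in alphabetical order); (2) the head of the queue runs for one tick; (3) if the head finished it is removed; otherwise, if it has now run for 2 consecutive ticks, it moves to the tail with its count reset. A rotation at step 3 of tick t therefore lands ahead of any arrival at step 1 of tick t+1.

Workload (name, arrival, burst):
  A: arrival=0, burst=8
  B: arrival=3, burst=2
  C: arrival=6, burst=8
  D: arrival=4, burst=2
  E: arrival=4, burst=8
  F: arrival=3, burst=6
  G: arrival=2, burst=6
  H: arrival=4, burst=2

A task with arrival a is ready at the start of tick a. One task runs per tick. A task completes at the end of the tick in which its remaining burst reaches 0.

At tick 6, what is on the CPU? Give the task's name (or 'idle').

running at tick 6 = B

t=0: queue=[A] q_used=0 → run A
t=1: queue=[A] q_used=1 → run A
t=2: queue=[A,G] q_used=0 → run A
t=3: queue=[A,G,B,F] q_used=1 → run A
t=4: queue=[G,B,F,A,D,E,H] q_used=0 → run G
t=5: queue=[G,B,F,A,D,E,H] q_used=1 → run G
t=6: queue=[B,F,A,D,E,H,G,C] q_used=0 → run B
t=7: queue=[B,F,A,D,E,H,G,C] q_used=1 → run B
t=8: queue=[F,A,D,E,H,G,C] q_used=0 → run F
t=9: queue=[F,A,D,E,H,G,C] q_used=1 → run F
t=10: queue=[A,D,E,H,G,C,F] q_used=0 → run A
t=11: queue=[A,D,E,H,G,C,F] q_used=1 → run A
t=12: queue=[D,E,H,G,C,F,A] q_used=0 → run D
t=13: queue=[D,E,H,G,C,F,A] q_used=1 → run D
t=14: queue=[E,H,G,C,F,A] q_used=0 → run E
t=15: queue=[E,H,G,C,F,A] q_used=1 → run E
t=16: queue=[H,G,C,F,A,E] q_used=0 → run H
t=17: queue=[H,G,C,F,A,E] q_used=1 → run H
t=18: queue=[G,C,F,A,E] q_used=0 → run G
t=19: queue=[G,C,F,A,E] q_used=1 → run G
t=20: queue=[C,F,A,E,G] q_used=0 → run C
t=21: queue=[C,F,A,E,G] q_used=1 → run C
t=22: queue=[F,A,E,G,C] q_used=0 → run F
t=23: queue=[F,A,E,G,C] q_used=1 → run F
t=24: queue=[A,E,G,C,F] q_used=0 → run A
t=25: queue=[A,E,G,C,F] q_used=1 → run A
t=26: queue=[E,G,C,F] q_used=0 → run E
t=27: queue=[E,G,C,F] q_used=1 → run E
t=28: queue=[G,C,F,E] q_used=0 → run G
t=29: queue=[G,C,F,E] q_used=1 → run G
t=30: queue=[C,F,E] q_used=0 → run C
t=31: queue=[C,F,E] q_used=1 → run C
t=32: queue=[F,E,C] q_used=0 → run F
t=33: queue=[F,E,C] q_used=1 → run F
t=34: queue=[E,C] q_used=0 → run E
t=35: queue=[E,C] q_used=1 → run E
t=36: queue=[C,E] q_used=0 → run C
t=37: queue=[C,E] q_used=1 → run C
t=38: queue=[E,C] q_used=0 → run E
t=39: queue=[E,C] q_used=1 → run E
t=40: queue=[C] q_used=0 → run C
t=41: queue=[C] q_used=1 → run C
t=42: (idle)
t=43: (idle)
t=44: (idle)
t=45: (idle)
t=46: (idle)
t=47: (idle)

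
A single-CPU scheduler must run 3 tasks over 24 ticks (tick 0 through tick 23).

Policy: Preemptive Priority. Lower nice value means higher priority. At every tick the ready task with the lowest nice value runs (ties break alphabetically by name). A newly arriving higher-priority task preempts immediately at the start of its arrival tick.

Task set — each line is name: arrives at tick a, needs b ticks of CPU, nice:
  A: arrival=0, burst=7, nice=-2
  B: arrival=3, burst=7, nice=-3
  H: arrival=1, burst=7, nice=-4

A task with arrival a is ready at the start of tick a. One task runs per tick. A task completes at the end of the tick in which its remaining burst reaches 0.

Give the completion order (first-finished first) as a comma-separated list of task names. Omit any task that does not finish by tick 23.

t=0: ready={A} → run A
t=1: ready={A,H} → run H
t=2: ready={A,H} → run H
t=3: ready={A,B,H} → run H
t=4: ready={A,B,H} → run H
t=5: ready={A,B,H} → run H
t=6: ready={A,B,H} → run H
t=7: ready={A,B,H} → run H
t=8: ready={A,B} → run B
t=9: ready={A,B} → run B
t=10: ready={A,B} → run B
t=11: ready={A,B} → run B
t=12: ready={A,B} → run B
t=13: ready={A,B} → run B
t=14: ready={A,B} → run B
t=15: ready={A} → run A
t=16: ready={A} → run A
t=17: ready={A} → run A
t=18: ready={A} → run A
t=19: ready={A} → run A
t=20: ready={A} → run A
t=21: (idle)
t=22: (idle)
t=23: (idle)

completion order = H, B, A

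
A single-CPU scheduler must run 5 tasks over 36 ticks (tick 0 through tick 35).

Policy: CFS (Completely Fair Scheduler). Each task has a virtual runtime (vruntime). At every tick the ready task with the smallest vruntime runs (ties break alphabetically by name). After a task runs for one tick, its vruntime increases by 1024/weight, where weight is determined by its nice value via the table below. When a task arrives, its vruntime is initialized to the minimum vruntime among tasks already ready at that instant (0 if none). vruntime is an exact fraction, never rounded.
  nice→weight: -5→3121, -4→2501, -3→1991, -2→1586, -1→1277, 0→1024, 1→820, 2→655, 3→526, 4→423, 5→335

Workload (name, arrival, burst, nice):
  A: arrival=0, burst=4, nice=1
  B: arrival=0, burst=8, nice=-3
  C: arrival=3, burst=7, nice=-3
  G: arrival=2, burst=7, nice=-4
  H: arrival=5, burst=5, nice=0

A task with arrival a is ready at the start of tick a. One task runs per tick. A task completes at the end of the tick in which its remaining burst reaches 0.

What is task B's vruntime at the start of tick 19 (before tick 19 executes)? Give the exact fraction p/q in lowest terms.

t=0: vr[A=0 B=0] → run A
t=1: vr[A=256/205 B=0] → run B
t=2: vr[A=256/205 B=1024/1991 G=1024/1991] → run B
t=3: vr[A=256/205 B=2048/1991 C=1024/1991 G=1024/1991] → run C
t=4: vr[A=256/205 B=2048/1991 C=2048/1991 G=1024/1991] → run G
t=5: vr[A=256/205 B=2048/1991 C=2048/1991 G=4599808/4979491 H=4599808/4979491] → run G
t=6: vr[A=256/205 B=2048/1991 C=2048/1991 G=6638592/4979491 H=4599808/4979491] → run H
t=7: vr[A=256/205 B=2048/1991 C=2048/1991 G=6638592/4979491 H=9579299/4979491] → run B
t=8: vr[A=256/205 B=3072/1991 C=2048/1991 G=6638592/4979491 H=9579299/4979491] → run C
t=9: vr[A=256/205 B=3072/1991 C=3072/1991 G=6638592/4979491 H=9579299/4979491] → run A
t=10: vr[A=512/205 B=3072/1991 C=3072/1991 G=6638592/4979491 H=9579299/4979491] → run G
t=11: vr[A=512/205 B=3072/1991 C=3072/1991 G=8677376/4979491 H=9579299/4979491] → run B
t=12: vr[A=512/205 B=4096/1991 C=3072/1991 G=8677376/4979491 H=9579299/4979491] → run C
t=13: vr[A=512/205 B=4096/1991 C=4096/1991 G=8677376/4979491 H=9579299/4979491] → run G
t=14: vr[A=512/205 B=4096/1991 C=4096/1991 G=10716160/4979491 H=9579299/4979491] → run H
t=15: vr[A=512/205 B=4096/1991 C=4096/1991 G=10716160/4979491 H=14558790/4979491] → run B
t=16: vr[A=512/205 B=5120/1991 C=4096/1991 G=10716160/4979491 H=14558790/4979491] → run C
t=17: vr[A=512/205 B=5120/1991 C=5120/1991 G=10716160/4979491 H=14558790/4979491] → run G
t=18: vr[A=512/205 B=5120/1991 C=5120/1991 G=12754944/4979491 H=14558790/4979491] → run A
t=19: vr[A=768/205 B=5120/1991 C=5120/1991 G=12754944/4979491 H=14558790/4979491] → run G
t=20: vr[A=768/205 B=5120/1991 C=5120/1991 G=14793728/4979491 H=14558790/4979491] → run B
t=21: vr[A=768/205 B=6144/1991 C=5120/1991 G=14793728/4979491 H=14558790/4979491] → run C
t=22: vr[A=768/205 B=6144/1991 C=6144/1991 G=14793728/4979491 H=14558790/4979491] → run H
t=23: vr[A=768/205 B=6144/1991 C=6144/1991 G=14793728/4979491 H=19538281/4979491] → run G
t=24: vr[A=768/205 B=6144/1991 C=6144/1991 H=19538281/4979491] → run B
t=25: vr[A=768/205 B=7168/1991 C=6144/1991 H=19538281/4979491] → run C
t=26: vr[A=768/205 B=7168/1991 C=7168/1991 H=19538281/4979491] → run B
t=27: vr[A=768/205 C=7168/1991 H=19538281/4979491] → run C
t=28: vr[A=768/205 H=19538281/4979491] → run A
t=29: vr[H=19538281/4979491] → run H
t=30: vr[H=24517772/4979491] → run H
t=31: (idle)
t=32: (idle)
t=33: (idle)
t=34: (idle)
t=35: (idle)

vruntime(B, start of tick 19) = 5120/1991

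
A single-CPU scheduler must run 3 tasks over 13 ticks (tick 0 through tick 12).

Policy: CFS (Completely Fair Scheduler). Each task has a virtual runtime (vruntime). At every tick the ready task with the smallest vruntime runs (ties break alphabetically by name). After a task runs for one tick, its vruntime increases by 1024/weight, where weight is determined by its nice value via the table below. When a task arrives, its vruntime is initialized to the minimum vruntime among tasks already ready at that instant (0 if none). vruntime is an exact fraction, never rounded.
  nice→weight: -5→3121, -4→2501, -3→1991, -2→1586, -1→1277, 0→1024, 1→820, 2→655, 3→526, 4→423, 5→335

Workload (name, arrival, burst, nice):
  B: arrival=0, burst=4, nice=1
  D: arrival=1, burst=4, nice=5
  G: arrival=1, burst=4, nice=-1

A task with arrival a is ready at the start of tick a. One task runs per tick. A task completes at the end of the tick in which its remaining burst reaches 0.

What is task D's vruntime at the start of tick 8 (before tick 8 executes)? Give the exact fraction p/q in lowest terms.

t=0: vr[B=0] → run B
t=1: vr[B=256/205 D=256/205 G=256/205] → run B
t=2: vr[B=512/205 D=256/205 G=256/205] → run D
t=3: vr[B=512/205 D=59136/13735 G=256/205] → run G
t=4: vr[B=512/205 D=59136/13735 G=536832/261785] → run G
t=5: vr[B=512/205 D=59136/13735 G=746752/261785] → run B
t=6: vr[B=768/205 D=59136/13735 G=746752/261785] → run G
t=7: vr[B=768/205 D=59136/13735 G=956672/261785] → run G
t=8: vr[B=768/205 D=59136/13735] → run B
t=9: vr[D=59136/13735] → run D
t=10: vr[D=20224/2747] → run D
t=11: vr[D=143104/13735] → run D
t=12: (idle)

vruntime(D, start of tick 8) = 59136/13735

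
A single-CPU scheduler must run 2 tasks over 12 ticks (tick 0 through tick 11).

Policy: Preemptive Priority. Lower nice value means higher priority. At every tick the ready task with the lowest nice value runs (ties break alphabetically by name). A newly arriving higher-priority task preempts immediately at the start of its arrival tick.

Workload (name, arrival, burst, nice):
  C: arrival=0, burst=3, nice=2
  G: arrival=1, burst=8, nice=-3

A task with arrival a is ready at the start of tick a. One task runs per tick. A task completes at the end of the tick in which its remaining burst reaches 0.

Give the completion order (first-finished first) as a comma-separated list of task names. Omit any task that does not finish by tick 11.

completion order = G, C

t=0: ready={C} → run C
t=1: ready={C,G} → run G
t=2: ready={C,G} → run G
t=3: ready={C,G} → run G
t=4: ready={C,G} → run G
t=5: ready={C,G} → run G
t=6: ready={C,G} → run G
t=7: ready={C,G} → run G
t=8: ready={C,G} → run G
t=9: ready={C} → run C
t=10: ready={C} → run C
t=11: (idle)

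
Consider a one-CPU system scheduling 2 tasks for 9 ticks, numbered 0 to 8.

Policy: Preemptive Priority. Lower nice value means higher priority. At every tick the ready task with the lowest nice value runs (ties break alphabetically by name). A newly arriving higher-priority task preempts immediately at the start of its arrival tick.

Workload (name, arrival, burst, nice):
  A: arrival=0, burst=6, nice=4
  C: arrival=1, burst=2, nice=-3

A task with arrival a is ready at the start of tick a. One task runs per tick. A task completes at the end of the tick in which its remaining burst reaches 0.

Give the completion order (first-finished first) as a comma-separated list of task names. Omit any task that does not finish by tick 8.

completion order = C, A

t=0: ready={A} → run A
t=1: ready={A,C} → run C
t=2: ready={A,C} → run C
t=3: ready={A} → run A
t=4: ready={A} → run A
t=5: ready={A} → run A
t=6: ready={A} → run A
t=7: ready={A} → run A
t=8: (idle)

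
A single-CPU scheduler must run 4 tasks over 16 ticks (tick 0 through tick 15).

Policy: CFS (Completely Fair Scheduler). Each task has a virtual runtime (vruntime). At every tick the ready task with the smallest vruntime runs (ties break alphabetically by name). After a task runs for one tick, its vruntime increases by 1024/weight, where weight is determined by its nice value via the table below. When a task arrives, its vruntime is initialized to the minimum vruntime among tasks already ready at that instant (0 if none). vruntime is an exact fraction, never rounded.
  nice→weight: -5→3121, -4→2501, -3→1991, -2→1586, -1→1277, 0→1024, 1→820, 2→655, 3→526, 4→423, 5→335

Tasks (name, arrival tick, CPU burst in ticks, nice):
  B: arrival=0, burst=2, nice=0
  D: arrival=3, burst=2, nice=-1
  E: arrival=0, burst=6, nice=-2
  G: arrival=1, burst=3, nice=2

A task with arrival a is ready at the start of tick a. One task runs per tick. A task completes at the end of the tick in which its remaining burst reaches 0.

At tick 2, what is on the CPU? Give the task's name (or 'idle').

running at tick 2 = G

t=0: vr[B=0 E=0] → run B
t=1: vr[B=1 E=0 G=0] → run E
t=2: vr[B=1 E=512/793 G=0] → run G
t=3: vr[B=1 D=512/793 E=512/793 G=1024/655] → run D
t=4: vr[B=1 D=1465856/1012661 E=512/793 G=1024/655] → run E
t=5: vr[B=1 D=1465856/1012661 E=1024/793 G=1024/655] → run B
t=6: vr[D=1465856/1012661 E=1024/793 G=1024/655] → run E
t=7: vr[D=1465856/1012661 E=1536/793 G=1024/655] → run D
t=8: vr[E=1536/793 G=1024/655] → run G
t=9: vr[E=1536/793 G=2048/655] → run E
t=10: vr[E=2048/793 G=2048/655] → run E
t=11: vr[E=2560/793 G=2048/655] → run G
t=12: vr[E=2560/793] → run E
t=13: (idle)
t=14: (idle)
t=15: (idle)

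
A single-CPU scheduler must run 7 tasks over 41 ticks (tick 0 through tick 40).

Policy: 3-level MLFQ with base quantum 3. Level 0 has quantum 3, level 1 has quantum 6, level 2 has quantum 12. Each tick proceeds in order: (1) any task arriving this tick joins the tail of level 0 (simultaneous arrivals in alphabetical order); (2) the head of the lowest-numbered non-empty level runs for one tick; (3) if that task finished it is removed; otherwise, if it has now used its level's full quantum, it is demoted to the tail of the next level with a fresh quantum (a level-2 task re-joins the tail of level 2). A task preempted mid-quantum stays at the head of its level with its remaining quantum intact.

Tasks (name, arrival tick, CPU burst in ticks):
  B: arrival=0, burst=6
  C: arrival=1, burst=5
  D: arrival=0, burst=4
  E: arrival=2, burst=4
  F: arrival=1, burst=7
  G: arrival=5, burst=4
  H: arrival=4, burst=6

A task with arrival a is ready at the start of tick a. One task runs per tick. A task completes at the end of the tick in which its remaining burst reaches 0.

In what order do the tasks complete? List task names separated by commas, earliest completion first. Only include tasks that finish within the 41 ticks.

completion order = B, D, C, F, E, H, G

t=0: L0/L1/L2 = BD/-/- → run B
t=1: L0/L1/L2 = BDCF/-/- → run B
t=2: L0/L1/L2 = BDCFE/-/- → run B
t=3: L0/L1/L2 = DCFE/B/- → run D
t=4: L0/L1/L2 = DCFEH/B/- → run D
t=5: L0/L1/L2 = DCFEHG/B/- → run D
t=6: L0/L1/L2 = CFEHG/BD/- → run C
t=7: L0/L1/L2 = CFEHG/BD/- → run C
t=8: L0/L1/L2 = CFEHG/BD/- → run C
t=9: L0/L1/L2 = FEHG/BDC/- → run F
t=10: L0/L1/L2 = FEHG/BDC/- → run F
t=11: L0/L1/L2 = FEHG/BDC/- → run F
t=12: L0/L1/L2 = EHG/BDCF/- → run E
t=13: L0/L1/L2 = EHG/BDCF/- → run E
t=14: L0/L1/L2 = EHG/BDCF/- → run E
t=15: L0/L1/L2 = HG/BDCFE/- → run H
t=16: L0/L1/L2 = HG/BDCFE/- → run H
t=17: L0/L1/L2 = HG/BDCFE/- → run H
t=18: L0/L1/L2 = G/BDCFEH/- → run G
t=19: L0/L1/L2 = G/BDCFEH/- → run G
t=20: L0/L1/L2 = G/BDCFEH/- → run G
t=21: L0/L1/L2 = -/BDCFEHG/- → run B
t=22: L0/L1/L2 = -/BDCFEHG/- → run B
t=23: L0/L1/L2 = -/BDCFEHG/- → run B
t=24: L0/L1/L2 = -/DCFEHG/- → run D
t=25: L0/L1/L2 = -/CFEHG/- → run C
t=26: L0/L1/L2 = -/CFEHG/- → run C
t=27: L0/L1/L2 = -/FEHG/- → run F
t=28: L0/L1/L2 = -/FEHG/- → run F
t=29: L0/L1/L2 = -/FEHG/- → run F
t=30: L0/L1/L2 = -/FEHG/- → run F
t=31: L0/L1/L2 = -/EHG/- → run E
t=32: L0/L1/L2 = -/HG/- → run H
t=33: L0/L1/L2 = -/HG/- → run H
t=34: L0/L1/L2 = -/HG/- → run H
t=35: L0/L1/L2 = -/G/- → run G
t=36: (idle)
t=37: (idle)
t=38: (idle)
t=39: (idle)
t=40: (idle)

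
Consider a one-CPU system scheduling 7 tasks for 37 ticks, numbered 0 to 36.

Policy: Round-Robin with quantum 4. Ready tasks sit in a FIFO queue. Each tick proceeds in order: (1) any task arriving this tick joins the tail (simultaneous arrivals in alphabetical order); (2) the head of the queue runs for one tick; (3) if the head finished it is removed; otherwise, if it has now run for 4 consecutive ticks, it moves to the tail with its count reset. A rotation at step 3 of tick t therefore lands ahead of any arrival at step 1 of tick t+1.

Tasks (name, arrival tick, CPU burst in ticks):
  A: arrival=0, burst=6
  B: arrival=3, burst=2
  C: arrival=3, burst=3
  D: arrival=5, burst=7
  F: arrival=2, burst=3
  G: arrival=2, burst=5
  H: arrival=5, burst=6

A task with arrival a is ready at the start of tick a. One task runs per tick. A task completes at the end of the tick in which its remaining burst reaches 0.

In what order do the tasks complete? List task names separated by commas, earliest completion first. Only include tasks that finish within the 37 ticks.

completion order = F, B, C, A, G, D, H

t=0: queue=[A] q_used=0 → run A
t=1: queue=[A] q_used=1 → run A
t=2: queue=[A,F,G] q_used=2 → run A
t=3: queue=[A,F,G,B,C] q_used=3 → run A
t=4: queue=[F,G,B,C,A] q_used=0 → run F
t=5: queue=[F,G,B,C,A,D,H] q_used=1 → run F
t=6: queue=[F,G,B,C,A,D,H] q_used=2 → run F
t=7: queue=[G,B,C,A,D,H] q_used=0 → run G
t=8: queue=[G,B,C,A,D,H] q_used=1 → run G
t=9: queue=[G,B,C,A,D,H] q_used=2 → run G
t=10: queue=[G,B,C,A,D,H] q_used=3 → run G
t=11: queue=[B,C,A,D,H,G] q_used=0 → run B
t=12: queue=[B,C,A,D,H,G] q_used=1 → run B
t=13: queue=[C,A,D,H,G] q_used=0 → run C
t=14: queue=[C,A,D,H,G] q_used=1 → run C
t=15: queue=[C,A,D,H,G] q_used=2 → run C
t=16: queue=[A,D,H,G] q_used=0 → run A
t=17: queue=[A,D,H,G] q_used=1 → run A
t=18: queue=[D,H,G] q_used=0 → run D
t=19: queue=[D,H,G] q_used=1 → run D
t=20: queue=[D,H,G] q_used=2 → run D
t=21: queue=[D,H,G] q_used=3 → run D
t=22: queue=[H,G,D] q_used=0 → run H
t=23: queue=[H,G,D] q_used=1 → run H
t=24: queue=[H,G,D] q_used=2 → run H
t=25: queue=[H,G,D] q_used=3 → run H
t=26: queue=[G,D,H] q_used=0 → run G
t=27: queue=[D,H] q_used=0 → run D
t=28: queue=[D,H] q_used=1 → run D
t=29: queue=[D,H] q_used=2 → run D
t=30: queue=[H] q_used=0 → run H
t=31: queue=[H] q_used=1 → run H
t=32: (idle)
t=33: (idle)
t=34: (idle)
t=35: (idle)
t=36: (idle)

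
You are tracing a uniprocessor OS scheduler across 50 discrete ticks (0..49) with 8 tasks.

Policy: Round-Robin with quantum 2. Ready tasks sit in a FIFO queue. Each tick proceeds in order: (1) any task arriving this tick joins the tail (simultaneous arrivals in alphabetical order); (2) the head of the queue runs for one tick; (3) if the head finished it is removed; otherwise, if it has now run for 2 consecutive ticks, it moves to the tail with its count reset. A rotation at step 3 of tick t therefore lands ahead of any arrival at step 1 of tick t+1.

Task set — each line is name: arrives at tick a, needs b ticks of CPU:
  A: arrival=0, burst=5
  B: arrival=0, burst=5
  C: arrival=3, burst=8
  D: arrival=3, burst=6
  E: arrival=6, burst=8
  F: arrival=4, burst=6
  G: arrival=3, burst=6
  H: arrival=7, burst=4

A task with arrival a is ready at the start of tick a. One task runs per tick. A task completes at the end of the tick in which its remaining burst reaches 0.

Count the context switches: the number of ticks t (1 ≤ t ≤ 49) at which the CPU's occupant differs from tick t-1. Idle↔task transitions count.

t=0: queue=[A,B] q_used=0 → run A
t=1: queue=[A,B] q_used=1 → run A
t=2: queue=[B,A] q_used=0 → run B
t=3: queue=[B,A,C,D,G] q_used=1 → run B
t=4: queue=[A,C,D,G,B,F] q_used=0 → run A
t=5: queue=[A,C,D,G,B,F] q_used=1 → run A
t=6: queue=[C,D,G,B,F,A,E] q_used=0 → run C
t=7: queue=[C,D,G,B,F,A,E,H] q_used=1 → run C
t=8: queue=[D,G,B,F,A,E,H,C] q_used=0 → run D
t=9: queue=[D,G,B,F,A,E,H,C] q_used=1 → run D
t=10: queue=[G,B,F,A,E,H,C,D] q_used=0 → run G
t=11: queue=[G,B,F,A,E,H,C,D] q_used=1 → run G
t=12: queue=[B,F,A,E,H,C,D,G] q_used=0 → run B
t=13: queue=[B,F,A,E,H,C,D,G] q_used=1 → run B
t=14: queue=[F,A,E,H,C,D,G,B] q_used=0 → run F
t=15: queue=[F,A,E,H,C,D,G,B] q_used=1 → run F
t=16: queue=[A,E,H,C,D,G,B,F] q_used=0 → run A
t=17: queue=[E,H,C,D,G,B,F] q_used=0 → run E
t=18: queue=[E,H,C,D,G,B,F] q_used=1 → run E
t=19: queue=[H,C,D,G,B,F,E] q_used=0 → run H
t=20: queue=[H,C,D,G,B,F,E] q_used=1 → run H
t=21: queue=[C,D,G,B,F,E,H] q_used=0 → run C
t=22: queue=[C,D,G,B,F,E,H] q_used=1 → run C
t=23: queue=[D,G,B,F,E,H,C] q_used=0 → run D
t=24: queue=[D,G,B,F,E,H,C] q_used=1 → run D
t=25: queue=[G,B,F,E,H,C,D] q_used=0 → run G
t=26: queue=[G,B,F,E,H,C,D] q_used=1 → run G
t=27: queue=[B,F,E,H,C,D,G] q_used=0 → run B
t=28: queue=[F,E,H,C,D,G] q_used=0 → run F
t=29: queue=[F,E,H,C,D,G] q_used=1 → run F
t=30: queue=[E,H,C,D,G,F] q_used=0 → run E
t=31: queue=[E,H,C,D,G,F] q_used=1 → run E
t=32: queue=[H,C,D,G,F,E] q_used=0 → run H
t=33: queue=[H,C,D,G,F,E] q_used=1 → run H
t=34: queue=[C,D,G,F,E] q_used=0 → run C
t=35: queue=[C,D,G,F,E] q_used=1 → run C
t=36: queue=[D,G,F,E,C] q_used=0 → run D
t=37: queue=[D,G,F,E,C] q_used=1 → run D
t=38: queue=[G,F,E,C] q_used=0 → run G
t=39: queue=[G,F,E,C] q_used=1 → run G
t=40: queue=[F,E,C] q_used=0 → run F
t=41: queue=[F,E,C] q_used=1 → run F
t=42: queue=[E,C] q_used=0 → run E
t=43: queue=[E,C] q_used=1 → run E
t=44: queue=[C,E] q_used=0 → run C
t=45: queue=[C,E] q_used=1 → run C
t=46: queue=[E] q_used=0 → run E
t=47: queue=[E] q_used=1 → run E
t=48: (idle)
t=49: (idle)

context switches = 25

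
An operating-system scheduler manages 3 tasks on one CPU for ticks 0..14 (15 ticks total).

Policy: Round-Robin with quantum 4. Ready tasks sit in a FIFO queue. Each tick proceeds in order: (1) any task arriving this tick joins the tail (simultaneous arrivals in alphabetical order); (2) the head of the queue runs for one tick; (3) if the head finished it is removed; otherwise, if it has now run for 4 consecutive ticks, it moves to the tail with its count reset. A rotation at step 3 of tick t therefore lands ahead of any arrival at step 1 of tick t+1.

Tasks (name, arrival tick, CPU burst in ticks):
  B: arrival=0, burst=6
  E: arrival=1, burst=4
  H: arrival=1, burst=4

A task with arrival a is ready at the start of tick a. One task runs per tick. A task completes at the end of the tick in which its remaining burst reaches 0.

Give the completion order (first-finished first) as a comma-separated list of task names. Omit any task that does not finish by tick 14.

completion order = E, H, B

t=0: queue=[B] q_used=0 → run B
t=1: queue=[B,E,H] q_used=1 → run B
t=2: queue=[B,E,H] q_used=2 → run B
t=3: queue=[B,E,H] q_used=3 → run B
t=4: queue=[E,H,B] q_used=0 → run E
t=5: queue=[E,H,B] q_used=1 → run E
t=6: queue=[E,H,B] q_used=2 → run E
t=7: queue=[E,H,B] q_used=3 → run E
t=8: queue=[H,B] q_used=0 → run H
t=9: queue=[H,B] q_used=1 → run H
t=10: queue=[H,B] q_used=2 → run H
t=11: queue=[H,B] q_used=3 → run H
t=12: queue=[B] q_used=0 → run B
t=13: queue=[B] q_used=1 → run B
t=14: (idle)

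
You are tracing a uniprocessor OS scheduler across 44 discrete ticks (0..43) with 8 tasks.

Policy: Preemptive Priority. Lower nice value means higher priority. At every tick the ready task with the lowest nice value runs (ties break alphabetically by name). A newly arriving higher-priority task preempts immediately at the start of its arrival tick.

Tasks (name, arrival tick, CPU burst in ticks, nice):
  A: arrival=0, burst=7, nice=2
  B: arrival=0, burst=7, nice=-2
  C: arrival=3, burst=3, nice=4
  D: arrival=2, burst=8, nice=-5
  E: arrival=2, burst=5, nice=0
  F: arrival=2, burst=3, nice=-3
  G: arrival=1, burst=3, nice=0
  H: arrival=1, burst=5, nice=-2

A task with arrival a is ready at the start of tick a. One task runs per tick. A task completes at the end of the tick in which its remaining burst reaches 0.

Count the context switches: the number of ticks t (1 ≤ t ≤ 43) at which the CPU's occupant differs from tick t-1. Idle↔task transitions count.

context switches = 9

t=0: ready={A,B} → run B
t=1: ready={A,B,G,H} → run B
t=2: ready={A,B,D,E,F,G,H} → run D
t=3: ready={A,B,C,D,E,F,G,H} → run D
t=4: ready={A,B,C,D,E,F,G,H} → run D
t=5: ready={A,B,C,D,E,F,G,H} → run D
t=6: ready={A,B,C,D,E,F,G,H} → run D
t=7: ready={A,B,C,D,E,F,G,H} → run D
t=8: ready={A,B,C,D,E,F,G,H} → run D
t=9: ready={A,B,C,D,E,F,G,H} → run D
t=10: ready={A,B,C,E,F,G,H} → run F
t=11: ready={A,B,C,E,F,G,H} → run F
t=12: ready={A,B,C,E,F,G,H} → run F
t=13: ready={A,B,C,E,G,H} → run B
t=14: ready={A,B,C,E,G,H} → run B
t=15: ready={A,B,C,E,G,H} → run B
t=16: ready={A,B,C,E,G,H} → run B
t=17: ready={A,B,C,E,G,H} → run B
t=18: ready={A,C,E,G,H} → run H
t=19: ready={A,C,E,G,H} → run H
t=20: ready={A,C,E,G,H} → run H
t=21: ready={A,C,E,G,H} → run H
t=22: ready={A,C,E,G,H} → run H
t=23: ready={A,C,E,G} → run E
t=24: ready={A,C,E,G} → run E
t=25: ready={A,C,E,G} → run E
t=26: ready={A,C,E,G} → run E
t=27: ready={A,C,E,G} → run E
t=28: ready={A,C,G} → run G
t=29: ready={A,C,G} → run G
t=30: ready={A,C,G} → run G
t=31: ready={A,C} → run A
t=32: ready={A,C} → run A
t=33: ready={A,C} → run A
t=34: ready={A,C} → run A
t=35: ready={A,C} → run A
t=36: ready={A,C} → run A
t=37: ready={A,C} → run A
t=38: ready={C} → run C
t=39: ready={C} → run C
t=40: ready={C} → run C
t=41: (idle)
t=42: (idle)
t=43: (idle)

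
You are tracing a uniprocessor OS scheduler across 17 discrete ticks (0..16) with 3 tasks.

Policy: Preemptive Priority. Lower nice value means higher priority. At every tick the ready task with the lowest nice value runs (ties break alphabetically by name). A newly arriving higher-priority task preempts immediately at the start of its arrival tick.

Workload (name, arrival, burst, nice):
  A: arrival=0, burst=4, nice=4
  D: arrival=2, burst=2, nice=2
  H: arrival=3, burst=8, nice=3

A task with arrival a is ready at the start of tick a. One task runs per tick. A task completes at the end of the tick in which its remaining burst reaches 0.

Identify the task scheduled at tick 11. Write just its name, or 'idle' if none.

running at tick 11 = H

t=0: ready={A} → run A
t=1: ready={A} → run A
t=2: ready={A,D} → run D
t=3: ready={A,D,H} → run D
t=4: ready={A,H} → run H
t=5: ready={A,H} → run H
t=6: ready={A,H} → run H
t=7: ready={A,H} → run H
t=8: ready={A,H} → run H
t=9: ready={A,H} → run H
t=10: ready={A,H} → run H
t=11: ready={A,H} → run H
t=12: ready={A} → run A
t=13: ready={A} → run A
t=14: (idle)
t=15: (idle)
t=16: (idle)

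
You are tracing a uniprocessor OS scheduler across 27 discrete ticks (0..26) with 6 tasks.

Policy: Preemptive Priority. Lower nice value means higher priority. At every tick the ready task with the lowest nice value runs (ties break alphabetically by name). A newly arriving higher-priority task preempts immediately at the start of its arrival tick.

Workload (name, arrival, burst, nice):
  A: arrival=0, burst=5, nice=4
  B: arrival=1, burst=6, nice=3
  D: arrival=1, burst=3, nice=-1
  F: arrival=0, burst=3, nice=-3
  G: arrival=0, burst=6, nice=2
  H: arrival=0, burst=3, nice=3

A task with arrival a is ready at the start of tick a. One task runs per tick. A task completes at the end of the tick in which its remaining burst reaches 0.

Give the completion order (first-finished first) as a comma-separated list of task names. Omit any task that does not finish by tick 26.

t=0: ready={A,F,G,H} → run F
t=1: ready={A,B,D,F,G,H} → run F
t=2: ready={A,B,D,F,G,H} → run F
t=3: ready={A,B,D,G,H} → run D
t=4: ready={A,B,D,G,H} → run D
t=5: ready={A,B,D,G,H} → run D
t=6: ready={A,B,G,H} → run G
t=7: ready={A,B,G,H} → run G
t=8: ready={A,B,G,H} → run G
t=9: ready={A,B,G,H} → run G
t=10: ready={A,B,G,H} → run G
t=11: ready={A,B,G,H} → run G
t=12: ready={A,B,H} → run B
t=13: ready={A,B,H} → run B
t=14: ready={A,B,H} → run B
t=15: ready={A,B,H} → run B
t=16: ready={A,B,H} → run B
t=17: ready={A,B,H} → run B
t=18: ready={A,H} → run H
t=19: ready={A,H} → run H
t=20: ready={A,H} → run H
t=21: ready={A} → run A
t=22: ready={A} → run A
t=23: ready={A} → run A
t=24: ready={A} → run A
t=25: ready={A} → run A
t=26: (idle)

completion order = F, D, G, B, H, A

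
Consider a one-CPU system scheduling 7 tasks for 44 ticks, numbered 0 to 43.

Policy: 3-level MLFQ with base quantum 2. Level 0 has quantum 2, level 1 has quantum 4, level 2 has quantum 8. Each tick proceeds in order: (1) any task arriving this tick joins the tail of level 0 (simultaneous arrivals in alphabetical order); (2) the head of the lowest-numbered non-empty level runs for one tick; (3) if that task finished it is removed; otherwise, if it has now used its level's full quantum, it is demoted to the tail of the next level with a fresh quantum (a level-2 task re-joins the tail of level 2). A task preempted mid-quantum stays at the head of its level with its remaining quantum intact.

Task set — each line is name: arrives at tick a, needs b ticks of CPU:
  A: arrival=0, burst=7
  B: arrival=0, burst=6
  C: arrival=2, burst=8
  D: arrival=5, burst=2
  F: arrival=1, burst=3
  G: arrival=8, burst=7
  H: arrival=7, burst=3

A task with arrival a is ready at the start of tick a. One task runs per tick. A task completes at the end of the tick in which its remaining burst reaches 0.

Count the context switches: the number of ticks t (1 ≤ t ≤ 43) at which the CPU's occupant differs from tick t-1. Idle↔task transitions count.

context switches = 16

t=0: L0/L1/L2 = AB/-/- → run A
t=1: L0/L1/L2 = ABF/-/- → run A
t=2: L0/L1/L2 = BFC/A/- → run B
t=3: L0/L1/L2 = BFC/A/- → run B
t=4: L0/L1/L2 = FC/AB/- → run F
t=5: L0/L1/L2 = FCD/AB/- → run F
t=6: L0/L1/L2 = CD/ABF/- → run C
t=7: L0/L1/L2 = CDH/ABF/- → run C
t=8: L0/L1/L2 = DHG/ABFC/- → run D
t=9: L0/L1/L2 = DHG/ABFC/- → run D
t=10: L0/L1/L2 = HG/ABFC/- → run H
t=11: L0/L1/L2 = HG/ABFC/- → run H
t=12: L0/L1/L2 = G/ABFCH/- → run G
t=13: L0/L1/L2 = G/ABFCH/- → run G
t=14: L0/L1/L2 = -/ABFCHG/- → run A
t=15: L0/L1/L2 = -/ABFCHG/- → run A
t=16: L0/L1/L2 = -/ABFCHG/- → run A
t=17: L0/L1/L2 = -/ABFCHG/- → run A
t=18: L0/L1/L2 = -/BFCHG/A → run B
t=19: L0/L1/L2 = -/BFCHG/A → run B
t=20: L0/L1/L2 = -/BFCHG/A → run B
t=21: L0/L1/L2 = -/BFCHG/A → run B
t=22: L0/L1/L2 = -/FCHG/A → run F
t=23: L0/L1/L2 = -/CHG/A → run C
t=24: L0/L1/L2 = -/CHG/A → run C
t=25: L0/L1/L2 = -/CHG/A → run C
t=26: L0/L1/L2 = -/CHG/A → run C
t=27: L0/L1/L2 = -/HG/AC → run H
t=28: L0/L1/L2 = -/G/AC → run G
t=29: L0/L1/L2 = -/G/AC → run G
t=30: L0/L1/L2 = -/G/AC → run G
t=31: L0/L1/L2 = -/G/AC → run G
t=32: L0/L1/L2 = -/-/ACG → run A
t=33: L0/L1/L2 = -/-/CG → run C
t=34: L0/L1/L2 = -/-/CG → run C
t=35: L0/L1/L2 = -/-/G → run G
t=36: (idle)
t=37: (idle)
t=38: (idle)
t=39: (idle)
t=40: (idle)
t=41: (idle)
t=42: (idle)
t=43: (idle)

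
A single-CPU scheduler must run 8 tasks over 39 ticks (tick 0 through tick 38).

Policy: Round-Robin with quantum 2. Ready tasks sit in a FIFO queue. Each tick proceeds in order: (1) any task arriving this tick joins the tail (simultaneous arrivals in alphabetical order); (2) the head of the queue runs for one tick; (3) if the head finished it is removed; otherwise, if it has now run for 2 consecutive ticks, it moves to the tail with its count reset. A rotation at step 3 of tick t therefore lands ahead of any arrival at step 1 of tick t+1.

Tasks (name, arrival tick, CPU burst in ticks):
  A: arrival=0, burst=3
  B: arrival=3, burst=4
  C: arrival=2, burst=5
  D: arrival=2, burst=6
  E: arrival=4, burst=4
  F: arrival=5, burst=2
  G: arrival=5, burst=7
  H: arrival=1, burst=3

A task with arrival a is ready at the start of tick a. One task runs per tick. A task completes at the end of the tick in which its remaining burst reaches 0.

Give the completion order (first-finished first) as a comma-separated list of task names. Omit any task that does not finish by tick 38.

completion order = A, H, F, B, E, C, D, G

t=0: queue=[A] q_used=0 → run A
t=1: queue=[A,H] q_used=1 → run A
t=2: queue=[H,A,C,D] q_used=0 → run H
t=3: queue=[H,A,C,D,B] q_used=1 → run H
t=4: queue=[A,C,D,B,H,E] q_used=0 → run A
t=5: queue=[C,D,B,H,E,F,G] q_used=0 → run C
t=6: queue=[C,D,B,H,E,F,G] q_used=1 → run C
t=7: queue=[D,B,H,E,F,G,C] q_used=0 → run D
t=8: queue=[D,B,H,E,F,G,C] q_used=1 → run D
t=9: queue=[B,H,E,F,G,C,D] q_used=0 → run B
t=10: queue=[B,H,E,F,G,C,D] q_used=1 → run B
t=11: queue=[H,E,F,G,C,D,B] q_used=0 → run H
t=12: queue=[E,F,G,C,D,B] q_used=0 → run E
t=13: queue=[E,F,G,C,D,B] q_used=1 → run E
t=14: queue=[F,G,C,D,B,E] q_used=0 → run F
t=15: queue=[F,G,C,D,B,E] q_used=1 → run F
t=16: queue=[G,C,D,B,E] q_used=0 → run G
t=17: queue=[G,C,D,B,E] q_used=1 → run G
t=18: queue=[C,D,B,E,G] q_used=0 → run C
t=19: queue=[C,D,B,E,G] q_used=1 → run C
t=20: queue=[D,B,E,G,C] q_used=0 → run D
t=21: queue=[D,B,E,G,C] q_used=1 → run D
t=22: queue=[B,E,G,C,D] q_used=0 → run B
t=23: queue=[B,E,G,C,D] q_used=1 → run B
t=24: queue=[E,G,C,D] q_used=0 → run E
t=25: queue=[E,G,C,D] q_used=1 → run E
t=26: queue=[G,C,D] q_used=0 → run G
t=27: queue=[G,C,D] q_used=1 → run G
t=28: queue=[C,D,G] q_used=0 → run C
t=29: queue=[D,G] q_used=0 → run D
t=30: queue=[D,G] q_used=1 → run D
t=31: queue=[G] q_used=0 → run G
t=32: queue=[G] q_used=1 → run G
t=33: queue=[G] q_used=0 → run G
t=34: (idle)
t=35: (idle)
t=36: (idle)
t=37: (idle)
t=38: (idle)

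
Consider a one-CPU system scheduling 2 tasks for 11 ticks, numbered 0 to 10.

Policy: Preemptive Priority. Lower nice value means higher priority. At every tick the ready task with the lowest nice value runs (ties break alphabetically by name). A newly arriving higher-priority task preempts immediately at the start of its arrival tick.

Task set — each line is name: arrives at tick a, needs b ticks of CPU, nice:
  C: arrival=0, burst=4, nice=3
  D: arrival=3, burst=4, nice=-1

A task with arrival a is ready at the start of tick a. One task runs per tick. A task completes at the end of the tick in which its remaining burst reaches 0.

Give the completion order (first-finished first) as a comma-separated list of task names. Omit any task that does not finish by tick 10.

completion order = D, C

t=0: ready={C} → run C
t=1: ready={C} → run C
t=2: ready={C} → run C
t=3: ready={C,D} → run D
t=4: ready={C,D} → run D
t=5: ready={C,D} → run D
t=6: ready={C,D} → run D
t=7: ready={C} → run C
t=8: (idle)
t=9: (idle)
t=10: (idle)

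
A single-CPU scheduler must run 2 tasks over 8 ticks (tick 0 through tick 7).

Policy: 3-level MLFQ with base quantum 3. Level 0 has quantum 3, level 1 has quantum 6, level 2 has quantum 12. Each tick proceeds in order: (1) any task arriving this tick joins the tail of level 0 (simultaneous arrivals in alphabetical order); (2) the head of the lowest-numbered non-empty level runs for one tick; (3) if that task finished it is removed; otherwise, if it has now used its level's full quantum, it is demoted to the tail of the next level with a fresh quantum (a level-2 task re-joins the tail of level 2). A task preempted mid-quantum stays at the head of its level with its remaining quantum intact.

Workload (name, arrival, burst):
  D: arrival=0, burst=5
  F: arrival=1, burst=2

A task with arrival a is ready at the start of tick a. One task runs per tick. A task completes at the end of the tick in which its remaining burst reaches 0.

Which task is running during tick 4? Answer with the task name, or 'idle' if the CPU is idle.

t=0: L0/L1/L2 = D/-/- → run D
t=1: L0/L1/L2 = DF/-/- → run D
t=2: L0/L1/L2 = DF/-/- → run D
t=3: L0/L1/L2 = F/D/- → run F
t=4: L0/L1/L2 = F/D/- → run F
t=5: L0/L1/L2 = -/D/- → run D
t=6: L0/L1/L2 = -/D/- → run D
t=7: (idle)

running at tick 4 = F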